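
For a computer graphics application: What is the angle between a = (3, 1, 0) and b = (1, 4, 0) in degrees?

a·b = 3·1 + 1·4 + 0·0 = 3 + 4 + 0 = 7
|a| = √(3² + 1² + 0²) = √10 ≈ 3.162
|b| = √(1² + 4² + 0²) = √17 ≈ 4.123
cos θ = (a·b)/(|a||b|) = 7/(3.162·4.123) ≈ 0.5369
θ = arccos(0.5369) ≈ 57.53°

57.53°


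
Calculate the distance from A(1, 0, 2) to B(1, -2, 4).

d = √[(x₂-x₁)² + (y₂-y₁)² + (z₂-z₁)²]
  = √[0² + (-2)² + 2²]
  = √[0 + 4 + 4]
  = √8
  ≈ 2.828

2.828


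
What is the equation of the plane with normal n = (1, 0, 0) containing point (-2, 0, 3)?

The plane through P with normal n = (a, b, c) satisfies n·(r - P) = 0,
i.e. ax + by + cz = a·x₀ + b·y₀ + c·z₀.
d = 1·(-2) + 0·0 + 0·3
  = -2 + 0 + 0
  = -2
Equation: x = -2

x = -2


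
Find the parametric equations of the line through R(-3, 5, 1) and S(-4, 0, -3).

Direction vector d = S - R = (-4 + 3, 0 - 5, -3 - 1) = (-1, -5, -4)
Parametric form r = R + t·d:
x = -3 - t, y = 5 - 5t, z = 1 - 4t

x = -3 - t, y = 5 - 5t, z = 1 - 4t


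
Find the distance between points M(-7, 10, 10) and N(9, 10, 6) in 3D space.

d = √[(x₂-x₁)² + (y₂-y₁)² + (z₂-z₁)²]
  = √[16² + 0² + (-4)²]
  = √[256 + 0 + 16]
  = √272
  ≈ 16.49

16.49


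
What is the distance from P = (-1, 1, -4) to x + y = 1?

distance = |a·x₀ + b·y₀ + c·z₀ - d| / √(a² + b² + c²)
  = |1·(-1) + 1·1 + 0·(-4) - 1| / √(1² + 1² + 0²)
  = |-1 + 1 + 0 - 1| / √(1 + 1 + 0)
  = |-1| / √2
  = 1 / 1.414
  ≈ 0.7071

0.7071


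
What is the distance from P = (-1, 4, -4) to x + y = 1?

distance = |a·x₀ + b·y₀ + c·z₀ - d| / √(a² + b² + c²)
  = |1·(-1) + 1·4 + 0·(-4) - 1| / √(1² + 1² + 0²)
  = |-1 + 4 + 0 - 1| / √(1 + 1 + 0)
  = |2| / √2
  = 2 / 1.414
  ≈ 1.414

1.414


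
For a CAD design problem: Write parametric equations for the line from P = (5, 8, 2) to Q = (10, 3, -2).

Direction vector d = Q - P = (10 - 5, 3 - 8, -2 - 2) = (5, -5, -4)
Parametric form r = P + t·d:
x = 5 + 5t, y = 8 - 5t, z = 2 - 4t

x = 5 + 5t, y = 8 - 5t, z = 2 - 4t


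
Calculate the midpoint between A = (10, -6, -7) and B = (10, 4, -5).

M = ((x₁+x₂)/2, (y₁+y₂)/2, (z₁+z₂)/2)
  = ((10 + 10)/2, (-6 + 4)/2, (-7 - 5)/2)
  = (20/2, -2/2, -12/2)
  = (10, -1, -6)

(10, -1, -6)


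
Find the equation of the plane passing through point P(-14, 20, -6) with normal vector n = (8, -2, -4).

The plane through P with normal n = (a, b, c) satisfies n·(r - P) = 0,
i.e. ax + by + cz = a·x₀ + b·y₀ + c·z₀.
d = 8·(-14) + (-2)·20 + (-4)·(-6)
  = -112 - 40 + 24
  = -128
Equation: 8x - 2y - 4z = -128

8x - 2y - 4z = -128


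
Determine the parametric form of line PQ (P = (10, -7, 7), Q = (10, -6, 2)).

Direction vector d = Q - P = (10 - 10, -6 + 7, 2 - 7) = (0, 1, -5)
Parametric form r = P + t·d:
x = 10, y = -7 + t, z = 7 - 5t

x = 10, y = -7 + t, z = 7 - 5t


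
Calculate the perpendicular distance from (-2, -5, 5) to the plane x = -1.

distance = |a·x₀ + b·y₀ + c·z₀ - d| / √(a² + b² + c²)
  = |1·(-2) + 0·(-5) + 0·5 - (-1)| / √(1² + 0² + 0²)
  = |-2 + 0 + 0 + 1| / √(1 + 0 + 0)
  = |-1| / √1
  = 1 / 1
  ≈ 1

1


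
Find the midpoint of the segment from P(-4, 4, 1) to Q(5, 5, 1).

M = ((x₁+x₂)/2, (y₁+y₂)/2, (z₁+z₂)/2)
  = ((-4 + 5)/2, (4 + 5)/2, (1 + 1)/2)
  = (1/2, 9/2, 2/2)
  = (0.5, 4.5, 1)

(0.5, 4.5, 1)


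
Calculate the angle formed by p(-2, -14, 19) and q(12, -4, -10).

p·q = (-2)·12 + (-14)·(-4) + 19·(-10) = -24 + 56 - 190 = -158
|p| = √((-2)² + (-14)² + 19²) = √561 ≈ 23.69
|q| = √(12² + (-4)² + (-10)²) = √260 ≈ 16.12
cos θ = (p·q)/(|p||q|) = -158/(23.69·16.12) ≈ -0.4137
θ = arccos(-0.4137) ≈ 114.4°

114.4°


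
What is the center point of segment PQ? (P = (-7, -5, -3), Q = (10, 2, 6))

M = ((x₁+x₂)/2, (y₁+y₂)/2, (z₁+z₂)/2)
  = ((-7 + 10)/2, (-5 + 2)/2, (-3 + 6)/2)
  = (3/2, -3/2, 3/2)
  = (1.5, -1.5, 1.5)

(1.5, -1.5, 1.5)


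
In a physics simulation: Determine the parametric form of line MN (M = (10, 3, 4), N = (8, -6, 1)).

Direction vector d = N - M = (8 - 10, -6 - 3, 1 - 4) = (-2, -9, -3)
Parametric form r = M + t·d:
x = 10 - 2t, y = 3 - 9t, z = 4 - 3t

x = 10 - 2t, y = 3 - 9t, z = 4 - 3t


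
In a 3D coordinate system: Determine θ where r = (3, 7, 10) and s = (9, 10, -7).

r·s = 3·9 + 7·10 + 10·(-7) = 27 + 70 - 70 = 27
|r| = √(3² + 7² + 10²) = √158 ≈ 12.57
|s| = √(9² + 10² + (-7)²) = √230 ≈ 15.17
cos θ = (r·s)/(|r||s|) = 27/(12.57·15.17) ≈ 0.1416
θ = arccos(0.1416) ≈ 81.86°

81.86°


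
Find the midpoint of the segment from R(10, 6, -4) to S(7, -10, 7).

M = ((x₁+x₂)/2, (y₁+y₂)/2, (z₁+z₂)/2)
  = ((10 + 7)/2, (6 - 10)/2, (-4 + 7)/2)
  = (17/2, -4/2, 3/2)
  = (8.5, -2, 1.5)

(8.5, -2, 1.5)


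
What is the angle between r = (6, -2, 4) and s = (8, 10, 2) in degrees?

r·s = 6·8 + (-2)·10 + 4·2 = 48 - 20 + 8 = 36
|r| = √(6² + (-2)² + 4²) = √56 ≈ 7.483
|s| = √(8² + 10² + 2²) = √168 ≈ 12.96
cos θ = (r·s)/(|r||s|) = 36/(7.483·12.96) ≈ 0.3712
θ = arccos(0.3712) ≈ 68.21°

68.21°


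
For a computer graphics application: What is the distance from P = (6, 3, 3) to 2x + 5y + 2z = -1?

distance = |a·x₀ + b·y₀ + c·z₀ - d| / √(a² + b² + c²)
  = |2·6 + 5·3 + 2·3 - (-1)| / √(2² + 5² + 2²)
  = |12 + 15 + 6 + 1| / √(4 + 25 + 4)
  = |34| / √33
  = 34 / 5.745
  ≈ 5.919

5.919


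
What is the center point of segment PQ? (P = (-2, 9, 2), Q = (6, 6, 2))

M = ((x₁+x₂)/2, (y₁+y₂)/2, (z₁+z₂)/2)
  = ((-2 + 6)/2, (9 + 6)/2, (2 + 2)/2)
  = (4/2, 15/2, 4/2)
  = (2, 7.5, 2)

(2, 7.5, 2)


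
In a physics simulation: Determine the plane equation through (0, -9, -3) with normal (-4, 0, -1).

The plane through P with normal n = (a, b, c) satisfies n·(r - P) = 0,
i.e. ax + by + cz = a·x₀ + b·y₀ + c·z₀.
d = (-4)·0 + 0·(-9) + (-1)·(-3)
  = 0 + 0 + 3
  = 3
Equation: -4x - z = 3

-4x - z = 3


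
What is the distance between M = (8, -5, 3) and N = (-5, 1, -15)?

d = √[(x₂-x₁)² + (y₂-y₁)² + (z₂-z₁)²]
  = √[(-13)² + 6² + (-18)²]
  = √[169 + 36 + 324]
  = √529
  ≈ 23

23


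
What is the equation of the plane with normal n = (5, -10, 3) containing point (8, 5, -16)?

The plane through P with normal n = (a, b, c) satisfies n·(r - P) = 0,
i.e. ax + by + cz = a·x₀ + b·y₀ + c·z₀.
d = 5·8 + (-10)·5 + 3·(-16)
  = 40 - 50 - 48
  = -58
Equation: 5x - 10y + 3z = -58

5x - 10y + 3z = -58


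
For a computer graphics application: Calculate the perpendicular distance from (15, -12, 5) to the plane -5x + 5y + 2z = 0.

distance = |a·x₀ + b·y₀ + c·z₀ - d| / √(a² + b² + c²)
  = |(-5)·15 + 5·(-12) + 2·5 - 0| / √((-5)² + 5² + 2²)
  = |-75 - 60 + 10 + 0| / √(25 + 25 + 4)
  = |-125| / √54
  = 125 / 7.348
  ≈ 17.01

17.01


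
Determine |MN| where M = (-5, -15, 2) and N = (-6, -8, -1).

d = √[(x₂-x₁)² + (y₂-y₁)² + (z₂-z₁)²]
  = √[(-1)² + 7² + (-3)²]
  = √[1 + 49 + 9]
  = √59
  ≈ 7.681

7.681


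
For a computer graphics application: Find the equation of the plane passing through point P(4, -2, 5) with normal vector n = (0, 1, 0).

The plane through P with normal n = (a, b, c) satisfies n·(r - P) = 0,
i.e. ax + by + cz = a·x₀ + b·y₀ + c·z₀.
d = 0·4 + 1·(-2) + 0·5
  = 0 - 2 + 0
  = -2
Equation: y = -2

y = -2


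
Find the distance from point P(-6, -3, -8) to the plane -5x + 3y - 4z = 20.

distance = |a·x₀ + b·y₀ + c·z₀ - d| / √(a² + b² + c²)
  = |(-5)·(-6) + 3·(-3) + (-4)·(-8) - 20| / √((-5)² + 3² + (-4)²)
  = |30 - 9 + 32 - 20| / √(25 + 9 + 16)
  = |33| / √50
  = 33 / 7.071
  ≈ 4.667

4.667


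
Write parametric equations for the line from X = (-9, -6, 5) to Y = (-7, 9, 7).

Direction vector d = Y - X = (-7 + 9, 9 + 6, 7 - 5) = (2, 15, 2)
Parametric form r = X + t·d:
x = -9 + 2t, y = -6 + 15t, z = 5 + 2t

x = -9 + 2t, y = -6 + 15t, z = 5 + 2t


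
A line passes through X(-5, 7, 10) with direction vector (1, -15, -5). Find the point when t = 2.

P(t) = X + t·d
  = (-5 + 1·2, 7 + (-15)·2, 10 + (-5)·2)
  = (-5 + 2, 7 - 30, 10 - 10)
  = (-3, -23, 0)

(-3, -23, 0)


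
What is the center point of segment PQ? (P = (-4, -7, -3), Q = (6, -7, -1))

M = ((x₁+x₂)/2, (y₁+y₂)/2, (z₁+z₂)/2)
  = ((-4 + 6)/2, (-7 - 7)/2, (-3 - 1)/2)
  = (2/2, -14/2, -4/2)
  = (1, -7, -2)

(1, -7, -2)


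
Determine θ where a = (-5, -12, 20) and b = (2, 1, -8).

a·b = (-5)·2 + (-12)·1 + 20·(-8) = -10 - 12 - 160 = -182
|a| = √((-5)² + (-12)² + 20²) = √569 ≈ 23.85
|b| = √(2² + 1² + (-8)²) = √69 ≈ 8.307
cos θ = (a·b)/(|a||b|) = -182/(23.85·8.307) ≈ -0.9185
θ = arccos(-0.9185) ≈ 156.7°

156.7°


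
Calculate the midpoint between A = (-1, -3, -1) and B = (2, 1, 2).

M = ((x₁+x₂)/2, (y₁+y₂)/2, (z₁+z₂)/2)
  = ((-1 + 2)/2, (-3 + 1)/2, (-1 + 2)/2)
  = (1/2, -2/2, 1/2)
  = (0.5, -1, 0.5)

(0.5, -1, 0.5)


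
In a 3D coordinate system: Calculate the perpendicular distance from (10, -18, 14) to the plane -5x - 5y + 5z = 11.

distance = |a·x₀ + b·y₀ + c·z₀ - d| / √(a² + b² + c²)
  = |(-5)·10 + (-5)·(-18) + 5·14 - 11| / √((-5)² + (-5)² + 5²)
  = |-50 + 90 + 70 - 11| / √(25 + 25 + 25)
  = |99| / √75
  = 99 / 8.66
  ≈ 11.43

11.43


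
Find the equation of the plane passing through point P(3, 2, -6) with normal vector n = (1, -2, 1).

The plane through P with normal n = (a, b, c) satisfies n·(r - P) = 0,
i.e. ax + by + cz = a·x₀ + b·y₀ + c·z₀.
d = 1·3 + (-2)·2 + 1·(-6)
  = 3 - 4 - 6
  = -7
Equation: x - 2y + z = -7

x - 2y + z = -7


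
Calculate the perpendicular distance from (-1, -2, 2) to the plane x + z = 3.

distance = |a·x₀ + b·y₀ + c·z₀ - d| / √(a² + b² + c²)
  = |1·(-1) + 0·(-2) + 1·2 - 3| / √(1² + 0² + 1²)
  = |-1 + 0 + 2 - 3| / √(1 + 0 + 1)
  = |-2| / √2
  = 2 / 1.414
  ≈ 1.414

1.414


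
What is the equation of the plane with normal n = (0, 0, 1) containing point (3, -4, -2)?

The plane through P with normal n = (a, b, c) satisfies n·(r - P) = 0,
i.e. ax + by + cz = a·x₀ + b·y₀ + c·z₀.
d = 0·3 + 0·(-4) + 1·(-2)
  = 0 + 0 - 2
  = -2
Equation: z = -2

z = -2


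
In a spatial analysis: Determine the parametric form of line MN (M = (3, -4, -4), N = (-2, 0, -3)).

Direction vector d = N - M = (-2 - 3, 0 + 4, -3 + 4) = (-5, 4, 1)
Parametric form r = M + t·d:
x = 3 - 5t, y = -4 + 4t, z = -4 + t

x = 3 - 5t, y = -4 + 4t, z = -4 + t


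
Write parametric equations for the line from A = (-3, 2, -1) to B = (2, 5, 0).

Direction vector d = B - A = (2 + 3, 5 - 2, 0 + 1) = (5, 3, 1)
Parametric form r = A + t·d:
x = -3 + 5t, y = 2 + 3t, z = -1 + t

x = -3 + 5t, y = 2 + 3t, z = -1 + t


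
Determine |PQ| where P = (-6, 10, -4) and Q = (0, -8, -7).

d = √[(x₂-x₁)² + (y₂-y₁)² + (z₂-z₁)²]
  = √[6² + (-18)² + (-3)²]
  = √[36 + 324 + 9]
  = √369
  ≈ 19.21

19.21


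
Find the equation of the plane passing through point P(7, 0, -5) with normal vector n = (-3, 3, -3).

The plane through P with normal n = (a, b, c) satisfies n·(r - P) = 0,
i.e. ax + by + cz = a·x₀ + b·y₀ + c·z₀.
d = (-3)·7 + 3·0 + (-3)·(-5)
  = -21 + 0 + 15
  = -6
Equation: -3x + 3y - 3z = -6

-3x + 3y - 3z = -6


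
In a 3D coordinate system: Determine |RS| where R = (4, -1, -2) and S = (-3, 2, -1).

d = √[(x₂-x₁)² + (y₂-y₁)² + (z₂-z₁)²]
  = √[(-7)² + 3² + 1²]
  = √[49 + 9 + 1]
  = √59
  ≈ 7.681

7.681


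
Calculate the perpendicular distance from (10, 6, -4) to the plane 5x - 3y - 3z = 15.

distance = |a·x₀ + b·y₀ + c·z₀ - d| / √(a² + b² + c²)
  = |5·10 + (-3)·6 + (-3)·(-4) - 15| / √(5² + (-3)² + (-3)²)
  = |50 - 18 + 12 - 15| / √(25 + 9 + 9)
  = |29| / √43
  = 29 / 6.557
  ≈ 4.422

4.422


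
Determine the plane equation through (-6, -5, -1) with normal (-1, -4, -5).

The plane through P with normal n = (a, b, c) satisfies n·(r - P) = 0,
i.e. ax + by + cz = a·x₀ + b·y₀ + c·z₀.
d = (-1)·(-6) + (-4)·(-5) + (-5)·(-1)
  = 6 + 20 + 5
  = 31
Equation: -x - 4y - 5z = 31

-x - 4y - 5z = 31


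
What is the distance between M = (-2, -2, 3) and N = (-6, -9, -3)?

d = √[(x₂-x₁)² + (y₂-y₁)² + (z₂-z₁)²]
  = √[(-4)² + (-7)² + (-6)²]
  = √[16 + 49 + 36]
  = √101
  ≈ 10.05

10.05


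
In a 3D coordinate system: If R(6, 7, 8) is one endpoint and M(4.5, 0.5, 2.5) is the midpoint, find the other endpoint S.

S = 2M - R
  = (2·4.5 - 6, 2·0.5 - 7, 2·2.5 - 8)
  = (9 - 6, 1 - 7, 5 - 8)
  = (3, -6, -3)

(3, -6, -3)


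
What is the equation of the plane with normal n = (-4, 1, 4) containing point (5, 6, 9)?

The plane through P with normal n = (a, b, c) satisfies n·(r - P) = 0,
i.e. ax + by + cz = a·x₀ + b·y₀ + c·z₀.
d = (-4)·5 + 1·6 + 4·9
  = -20 + 6 + 36
  = 22
Equation: -4x + y + 4z = 22

-4x + y + 4z = 22


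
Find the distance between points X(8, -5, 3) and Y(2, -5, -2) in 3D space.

d = √[(x₂-x₁)² + (y₂-y₁)² + (z₂-z₁)²]
  = √[(-6)² + 0² + (-5)²]
  = √[36 + 0 + 25]
  = √61
  ≈ 7.81

7.81


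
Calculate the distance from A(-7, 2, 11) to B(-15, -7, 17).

d = √[(x₂-x₁)² + (y₂-y₁)² + (z₂-z₁)²]
  = √[(-8)² + (-9)² + 6²]
  = √[64 + 81 + 36]
  = √181
  ≈ 13.45

13.45


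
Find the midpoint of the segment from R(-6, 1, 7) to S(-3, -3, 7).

M = ((x₁+x₂)/2, (y₁+y₂)/2, (z₁+z₂)/2)
  = ((-6 - 3)/2, (1 - 3)/2, (7 + 7)/2)
  = (-9/2, -2/2, 14/2)
  = (-4.5, -1, 7)

(-4.5, -1, 7)


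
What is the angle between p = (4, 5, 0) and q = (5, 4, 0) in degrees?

p·q = 4·5 + 5·4 + 0·0 = 20 + 20 + 0 = 40
|p| = √(4² + 5² + 0²) = √41 ≈ 6.403
|q| = √(5² + 4² + 0²) = √41 ≈ 6.403
cos θ = (p·q)/(|p||q|) = 40/(6.403·6.403) ≈ 0.9756
θ = arccos(0.9756) ≈ 12.68°

12.68°


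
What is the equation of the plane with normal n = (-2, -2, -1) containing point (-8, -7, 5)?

The plane through P with normal n = (a, b, c) satisfies n·(r - P) = 0,
i.e. ax + by + cz = a·x₀ + b·y₀ + c·z₀.
d = (-2)·(-8) + (-2)·(-7) + (-1)·5
  = 16 + 14 - 5
  = 25
Equation: -2x - 2y - z = 25

-2x - 2y - z = 25


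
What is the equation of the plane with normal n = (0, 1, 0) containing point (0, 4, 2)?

The plane through P with normal n = (a, b, c) satisfies n·(r - P) = 0,
i.e. ax + by + cz = a·x₀ + b·y₀ + c·z₀.
d = 0·0 + 1·4 + 0·2
  = 0 + 4 + 0
  = 4
Equation: y = 4

y = 4


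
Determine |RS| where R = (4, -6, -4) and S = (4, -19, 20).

d = √[(x₂-x₁)² + (y₂-y₁)² + (z₂-z₁)²]
  = √[0² + (-13)² + 24²]
  = √[0 + 169 + 576]
  = √745
  ≈ 27.29

27.29


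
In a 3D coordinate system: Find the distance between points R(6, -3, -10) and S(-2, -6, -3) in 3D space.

d = √[(x₂-x₁)² + (y₂-y₁)² + (z₂-z₁)²]
  = √[(-8)² + (-3)² + 7²]
  = √[64 + 9 + 49]
  = √122
  ≈ 11.05

11.05


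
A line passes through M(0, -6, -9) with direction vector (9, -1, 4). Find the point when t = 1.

P(t) = M + t·d
  = (0 + 9·1, -6 + (-1)·1, -9 + 4·1)
  = (0 + 9, -6 - 1, -9 + 4)
  = (9, -7, -5)

(9, -7, -5)


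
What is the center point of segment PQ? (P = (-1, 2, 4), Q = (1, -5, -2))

M = ((x₁+x₂)/2, (y₁+y₂)/2, (z₁+z₂)/2)
  = ((-1 + 1)/2, (2 - 5)/2, (4 - 2)/2)
  = (0/2, -3/2, 2/2)
  = (0, -1.5, 1)

(0, -1.5, 1)


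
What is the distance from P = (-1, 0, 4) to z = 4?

distance = |a·x₀ + b·y₀ + c·z₀ - d| / √(a² + b² + c²)
  = |0·(-1) + 0·0 + 1·4 - 4| / √(0² + 0² + 1²)
  = |0 + 0 + 4 - 4| / √(0 + 0 + 1)
  = |0| / √1
  = 0 / 1
  ≈ 0

0


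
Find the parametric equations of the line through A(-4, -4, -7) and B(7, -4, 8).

Direction vector d = B - A = (7 + 4, -4 + 4, 8 + 7) = (11, 0, 15)
Parametric form r = A + t·d:
x = -4 + 11t, y = -4, z = -7 + 15t

x = -4 + 11t, y = -4, z = -7 + 15t


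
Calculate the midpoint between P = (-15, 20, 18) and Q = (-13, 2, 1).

M = ((x₁+x₂)/2, (y₁+y₂)/2, (z₁+z₂)/2)
  = ((-15 - 13)/2, (20 + 2)/2, (18 + 1)/2)
  = (-28/2, 22/2, 19/2)
  = (-14, 11, 9.5)

(-14, 11, 9.5)


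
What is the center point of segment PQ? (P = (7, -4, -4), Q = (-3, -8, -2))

M = ((x₁+x₂)/2, (y₁+y₂)/2, (z₁+z₂)/2)
  = ((7 - 3)/2, (-4 - 8)/2, (-4 - 2)/2)
  = (4/2, -12/2, -6/2)
  = (2, -6, -3)

(2, -6, -3)


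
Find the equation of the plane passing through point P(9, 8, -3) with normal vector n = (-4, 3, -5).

The plane through P with normal n = (a, b, c) satisfies n·(r - P) = 0,
i.e. ax + by + cz = a·x₀ + b·y₀ + c·z₀.
d = (-4)·9 + 3·8 + (-5)·(-3)
  = -36 + 24 + 15
  = 3
Equation: -4x + 3y - 5z = 3

-4x + 3y - 5z = 3


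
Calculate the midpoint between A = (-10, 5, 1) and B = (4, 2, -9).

M = ((x₁+x₂)/2, (y₁+y₂)/2, (z₁+z₂)/2)
  = ((-10 + 4)/2, (5 + 2)/2, (1 - 9)/2)
  = (-6/2, 7/2, -8/2)
  = (-3, 3.5, -4)

(-3, 3.5, -4)


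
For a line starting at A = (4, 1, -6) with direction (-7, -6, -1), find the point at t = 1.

P(t) = A + t·d
  = (4 + (-7)·1, 1 + (-6)·1, -6 + (-1)·1)
  = (4 - 7, 1 - 6, -6 - 1)
  = (-3, -5, -7)

(-3, -5, -7)


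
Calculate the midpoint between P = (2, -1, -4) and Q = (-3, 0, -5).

M = ((x₁+x₂)/2, (y₁+y₂)/2, (z₁+z₂)/2)
  = ((2 - 3)/2, (-1 + 0)/2, (-4 - 5)/2)
  = (-1/2, -1/2, -9/2)
  = (-0.5, -0.5, -4.5)

(-0.5, -0.5, -4.5)


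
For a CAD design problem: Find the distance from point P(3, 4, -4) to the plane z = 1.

distance = |a·x₀ + b·y₀ + c·z₀ - d| / √(a² + b² + c²)
  = |0·3 + 0·4 + 1·(-4) - 1| / √(0² + 0² + 1²)
  = |0 + 0 - 4 - 1| / √(0 + 0 + 1)
  = |-5| / √1
  = 5 / 1
  ≈ 5

5


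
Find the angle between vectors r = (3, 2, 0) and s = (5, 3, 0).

r·s = 3·5 + 2·3 + 0·0 = 15 + 6 + 0 = 21
|r| = √(3² + 2² + 0²) = √13 ≈ 3.606
|s| = √(5² + 3² + 0²) = √34 ≈ 5.831
cos θ = (r·s)/(|r||s|) = 21/(3.606·5.831) ≈ 0.9989
θ = arccos(0.9989) ≈ 2.726°

2.726°


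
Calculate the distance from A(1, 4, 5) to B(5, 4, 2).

d = √[(x₂-x₁)² + (y₂-y₁)² + (z₂-z₁)²]
  = √[4² + 0² + (-3)²]
  = √[16 + 0 + 9]
  = √25
  ≈ 5

5


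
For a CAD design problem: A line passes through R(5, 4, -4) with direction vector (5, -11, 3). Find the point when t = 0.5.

P(t) = R + t·d
  = (5 + 5·0.5, 4 + (-11)·0.5, -4 + 3·0.5)
  = (5 + 2.5, 4 - 5.5, -4 + 1.5)
  = (7.5, -1.5, -2.5)

(7.5, -1.5, -2.5)


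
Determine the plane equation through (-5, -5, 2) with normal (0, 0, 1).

The plane through P with normal n = (a, b, c) satisfies n·(r - P) = 0,
i.e. ax + by + cz = a·x₀ + b·y₀ + c·z₀.
d = 0·(-5) + 0·(-5) + 1·2
  = 0 + 0 + 2
  = 2
Equation: z = 2

z = 2


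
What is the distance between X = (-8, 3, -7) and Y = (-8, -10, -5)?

d = √[(x₂-x₁)² + (y₂-y₁)² + (z₂-z₁)²]
  = √[0² + (-13)² + 2²]
  = √[0 + 169 + 4]
  = √173
  ≈ 13.15

13.15


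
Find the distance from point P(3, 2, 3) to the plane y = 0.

distance = |a·x₀ + b·y₀ + c·z₀ - d| / √(a² + b² + c²)
  = |0·3 + 1·2 + 0·3 - 0| / √(0² + 1² + 0²)
  = |0 + 2 + 0 + 0| / √(0 + 1 + 0)
  = |2| / √1
  = 2 / 1
  ≈ 2

2


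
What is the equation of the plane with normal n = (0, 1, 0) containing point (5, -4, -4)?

The plane through P with normal n = (a, b, c) satisfies n·(r - P) = 0,
i.e. ax + by + cz = a·x₀ + b·y₀ + c·z₀.
d = 0·5 + 1·(-4) + 0·(-4)
  = 0 - 4 + 0
  = -4
Equation: y = -4

y = -4


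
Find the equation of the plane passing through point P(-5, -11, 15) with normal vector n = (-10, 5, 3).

The plane through P with normal n = (a, b, c) satisfies n·(r - P) = 0,
i.e. ax + by + cz = a·x₀ + b·y₀ + c·z₀.
d = (-10)·(-5) + 5·(-11) + 3·15
  = 50 - 55 + 45
  = 40
Equation: -10x + 5y + 3z = 40

-10x + 5y + 3z = 40


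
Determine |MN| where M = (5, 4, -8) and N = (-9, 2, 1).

d = √[(x₂-x₁)² + (y₂-y₁)² + (z₂-z₁)²]
  = √[(-14)² + (-2)² + 9²]
  = √[196 + 4 + 81]
  = √281
  ≈ 16.76

16.76


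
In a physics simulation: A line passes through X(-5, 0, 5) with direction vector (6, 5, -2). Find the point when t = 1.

P(t) = X + t·d
  = (-5 + 6·1, 0 + 5·1, 5 + (-2)·1)
  = (-5 + 6, 0 + 5, 5 - 2)
  = (1, 5, 3)

(1, 5, 3)


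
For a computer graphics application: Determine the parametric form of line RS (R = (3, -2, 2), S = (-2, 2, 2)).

Direction vector d = S - R = (-2 - 3, 2 + 2, 2 - 2) = (-5, 4, 0)
Parametric form r = R + t·d:
x = 3 - 5t, y = -2 + 4t, z = 2

x = 3 - 5t, y = -2 + 4t, z = 2


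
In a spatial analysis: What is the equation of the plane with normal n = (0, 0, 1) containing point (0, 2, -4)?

The plane through P with normal n = (a, b, c) satisfies n·(r - P) = 0,
i.e. ax + by + cz = a·x₀ + b·y₀ + c·z₀.
d = 0·0 + 0·2 + 1·(-4)
  = 0 + 0 - 4
  = -4
Equation: z = -4

z = -4


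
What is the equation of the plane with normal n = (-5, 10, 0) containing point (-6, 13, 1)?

The plane through P with normal n = (a, b, c) satisfies n·(r - P) = 0,
i.e. ax + by + cz = a·x₀ + b·y₀ + c·z₀.
d = (-5)·(-6) + 10·13 + 0·1
  = 30 + 130 + 0
  = 160
Equation: -5x + 10y = 160

-5x + 10y = 160


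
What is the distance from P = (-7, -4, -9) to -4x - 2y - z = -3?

distance = |a·x₀ + b·y₀ + c·z₀ - d| / √(a² + b² + c²)
  = |(-4)·(-7) + (-2)·(-4) + (-1)·(-9) - (-3)| / √((-4)² + (-2)² + (-1)²)
  = |28 + 8 + 9 + 3| / √(16 + 4 + 1)
  = |48| / √21
  = 48 / 4.583
  ≈ 10.47

10.47


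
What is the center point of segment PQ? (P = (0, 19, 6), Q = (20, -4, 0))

M = ((x₁+x₂)/2, (y₁+y₂)/2, (z₁+z₂)/2)
  = ((0 + 20)/2, (19 - 4)/2, (6 + 0)/2)
  = (20/2, 15/2, 6/2)
  = (10, 7.5, 3)

(10, 7.5, 3)


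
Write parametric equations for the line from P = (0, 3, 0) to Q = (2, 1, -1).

Direction vector d = Q - P = (2 + 0, 1 - 3, -1 + 0) = (2, -2, -1)
Parametric form r = P + t·d:
x = 0 + 2t, y = 3 - 2t, z = 0 - t

x = 0 + 2t, y = 3 - 2t, z = 0 - t


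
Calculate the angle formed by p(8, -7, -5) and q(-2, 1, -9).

p·q = 8·(-2) + (-7)·1 + (-5)·(-9) = -16 - 7 + 45 = 22
|p| = √(8² + (-7)² + (-5)²) = √138 ≈ 11.75
|q| = √((-2)² + 1² + (-9)²) = √86 ≈ 9.274
cos θ = (p·q)/(|p||q|) = 22/(11.75·9.274) ≈ 0.2019
θ = arccos(0.2019) ≈ 78.35°

78.35°


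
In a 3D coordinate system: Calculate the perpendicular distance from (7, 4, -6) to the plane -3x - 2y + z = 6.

distance = |a·x₀ + b·y₀ + c·z₀ - d| / √(a² + b² + c²)
  = |(-3)·7 + (-2)·4 + 1·(-6) - 6| / √((-3)² + (-2)² + 1²)
  = |-21 - 8 - 6 - 6| / √(9 + 4 + 1)
  = |-41| / √14
  = 41 / 3.742
  ≈ 10.96

10.96


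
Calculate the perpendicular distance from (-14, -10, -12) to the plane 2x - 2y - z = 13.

distance = |a·x₀ + b·y₀ + c·z₀ - d| / √(a² + b² + c²)
  = |2·(-14) + (-2)·(-10) + (-1)·(-12) - 13| / √(2² + (-2)² + (-1)²)
  = |-28 + 20 + 12 - 13| / √(4 + 4 + 1)
  = |-9| / √9
  = 9 / 3
  ≈ 3

3


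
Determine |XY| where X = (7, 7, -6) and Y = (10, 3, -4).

d = √[(x₂-x₁)² + (y₂-y₁)² + (z₂-z₁)²]
  = √[3² + (-4)² + 2²]
  = √[9 + 16 + 4]
  = √29
  ≈ 5.385

5.385


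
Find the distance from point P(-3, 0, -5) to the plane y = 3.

distance = |a·x₀ + b·y₀ + c·z₀ - d| / √(a² + b² + c²)
  = |0·(-3) + 1·0 + 0·(-5) - 3| / √(0² + 1² + 0²)
  = |0 + 0 + 0 - 3| / √(0 + 1 + 0)
  = |-3| / √1
  = 3 / 1
  ≈ 3

3


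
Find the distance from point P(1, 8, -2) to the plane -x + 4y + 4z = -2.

distance = |a·x₀ + b·y₀ + c·z₀ - d| / √(a² + b² + c²)
  = |(-1)·1 + 4·8 + 4·(-2) - (-2)| / √((-1)² + 4² + 4²)
  = |-1 + 32 - 8 + 2| / √(1 + 16 + 16)
  = |25| / √33
  = 25 / 5.745
  ≈ 4.352

4.352


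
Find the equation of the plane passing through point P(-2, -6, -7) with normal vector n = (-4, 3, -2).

The plane through P with normal n = (a, b, c) satisfies n·(r - P) = 0,
i.e. ax + by + cz = a·x₀ + b·y₀ + c·z₀.
d = (-4)·(-2) + 3·(-6) + (-2)·(-7)
  = 8 - 18 + 14
  = 4
Equation: -4x + 3y - 2z = 4

-4x + 3y - 2z = 4


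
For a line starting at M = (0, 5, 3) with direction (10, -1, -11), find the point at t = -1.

P(t) = M + t·d
  = (0 + 10·(-1), 5 + (-1)·(-1), 3 + (-11)·(-1))
  = (0 - 10, 5 + 1, 3 + 11)
  = (-10, 6, 14)

(-10, 6, 14)


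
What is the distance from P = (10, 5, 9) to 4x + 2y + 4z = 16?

distance = |a·x₀ + b·y₀ + c·z₀ - d| / √(a² + b² + c²)
  = |4·10 + 2·5 + 4·9 - 16| / √(4² + 2² + 4²)
  = |40 + 10 + 36 - 16| / √(16 + 4 + 16)
  = |70| / √36
  = 70 / 6
  ≈ 11.67

11.67


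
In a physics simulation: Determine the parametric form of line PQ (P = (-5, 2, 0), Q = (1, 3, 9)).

Direction vector d = Q - P = (1 + 5, 3 - 2, 9 + 0) = (6, 1, 9)
Parametric form r = P + t·d:
x = -5 + 6t, y = 2 + t, z = 0 + 9t

x = -5 + 6t, y = 2 + t, z = 0 + 9t


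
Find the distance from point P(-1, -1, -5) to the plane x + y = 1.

distance = |a·x₀ + b·y₀ + c·z₀ - d| / √(a² + b² + c²)
  = |1·(-1) + 1·(-1) + 0·(-5) - 1| / √(1² + 1² + 0²)
  = |-1 - 1 + 0 - 1| / √(1 + 1 + 0)
  = |-3| / √2
  = 3 / 1.414
  ≈ 2.121

2.121


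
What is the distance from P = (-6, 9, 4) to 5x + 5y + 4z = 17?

distance = |a·x₀ + b·y₀ + c·z₀ - d| / √(a² + b² + c²)
  = |5·(-6) + 5·9 + 4·4 - 17| / √(5² + 5² + 4²)
  = |-30 + 45 + 16 - 17| / √(25 + 25 + 16)
  = |14| / √66
  = 14 / 8.124
  ≈ 1.723

1.723


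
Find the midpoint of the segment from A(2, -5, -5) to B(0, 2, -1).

M = ((x₁+x₂)/2, (y₁+y₂)/2, (z₁+z₂)/2)
  = ((2 + 0)/2, (-5 + 2)/2, (-5 - 1)/2)
  = (2/2, -3/2, -6/2)
  = (1, -1.5, -3)

(1, -1.5, -3)


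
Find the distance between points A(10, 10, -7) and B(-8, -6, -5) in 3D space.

d = √[(x₂-x₁)² + (y₂-y₁)² + (z₂-z₁)²]
  = √[(-18)² + (-16)² + 2²]
  = √[324 + 256 + 4]
  = √584
  ≈ 24.17

24.17


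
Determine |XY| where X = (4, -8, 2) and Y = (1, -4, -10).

d = √[(x₂-x₁)² + (y₂-y₁)² + (z₂-z₁)²]
  = √[(-3)² + 4² + (-12)²]
  = √[9 + 16 + 144]
  = √169
  ≈ 13

13


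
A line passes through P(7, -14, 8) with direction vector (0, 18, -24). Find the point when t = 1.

P(t) = P + t·d
  = (7 + 0·1, -14 + 18·1, 8 + (-24)·1)
  = (7 + 0, -14 + 18, 8 - 24)
  = (7, 4, -16)

(7, 4, -16)


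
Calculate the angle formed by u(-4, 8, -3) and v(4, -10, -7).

u·v = (-4)·4 + 8·(-10) + (-3)·(-7) = -16 - 80 + 21 = -75
|u| = √((-4)² + 8² + (-3)²) = √89 ≈ 9.434
|v| = √(4² + (-10)² + (-7)²) = √165 ≈ 12.85
cos θ = (u·v)/(|u||v|) = -75/(9.434·12.85) ≈ -0.6189
θ = arccos(-0.6189) ≈ 128.2°

128.2°


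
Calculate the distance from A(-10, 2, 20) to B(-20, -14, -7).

d = √[(x₂-x₁)² + (y₂-y₁)² + (z₂-z₁)²]
  = √[(-10)² + (-16)² + (-27)²]
  = √[100 + 256 + 729]
  = √1085
  ≈ 32.94

32.94


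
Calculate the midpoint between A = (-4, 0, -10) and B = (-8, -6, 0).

M = ((x₁+x₂)/2, (y₁+y₂)/2, (z₁+z₂)/2)
  = ((-4 - 8)/2, (0 - 6)/2, (-10 + 0)/2)
  = (-12/2, -6/2, -10/2)
  = (-6, -3, -5)

(-6, -3, -5)


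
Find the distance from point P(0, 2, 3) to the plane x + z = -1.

distance = |a·x₀ + b·y₀ + c·z₀ - d| / √(a² + b² + c²)
  = |1·0 + 0·2 + 1·3 - (-1)| / √(1² + 0² + 1²)
  = |0 + 0 + 3 + 1| / √(1 + 0 + 1)
  = |4| / √2
  = 4 / 1.414
  ≈ 2.828

2.828


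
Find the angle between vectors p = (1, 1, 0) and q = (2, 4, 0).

p·q = 1·2 + 1·4 + 0·0 = 2 + 4 + 0 = 6
|p| = √(1² + 1² + 0²) = √2 ≈ 1.414
|q| = √(2² + 4² + 0²) = √20 ≈ 4.472
cos θ = (p·q)/(|p||q|) = 6/(1.414·4.472) ≈ 0.9487
θ = arccos(0.9487) ≈ 18.43°

18.43°


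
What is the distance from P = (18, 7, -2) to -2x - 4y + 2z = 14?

distance = |a·x₀ + b·y₀ + c·z₀ - d| / √(a² + b² + c²)
  = |(-2)·18 + (-4)·7 + 2·(-2) - 14| / √((-2)² + (-4)² + 2²)
  = |-36 - 28 - 4 - 14| / √(4 + 16 + 4)
  = |-82| / √24
  = 82 / 4.899
  ≈ 16.74

16.74


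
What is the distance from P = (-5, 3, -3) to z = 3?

distance = |a·x₀ + b·y₀ + c·z₀ - d| / √(a² + b² + c²)
  = |0·(-5) + 0·3 + 1·(-3) - 3| / √(0² + 0² + 1²)
  = |0 + 0 - 3 - 3| / √(0 + 0 + 1)
  = |-6| / √1
  = 6 / 1
  ≈ 6

6


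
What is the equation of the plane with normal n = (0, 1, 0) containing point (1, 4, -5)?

The plane through P with normal n = (a, b, c) satisfies n·(r - P) = 0,
i.e. ax + by + cz = a·x₀ + b·y₀ + c·z₀.
d = 0·1 + 1·4 + 0·(-5)
  = 0 + 4 + 0
  = 4
Equation: y = 4

y = 4


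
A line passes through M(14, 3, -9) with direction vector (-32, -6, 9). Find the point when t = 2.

P(t) = M + t·d
  = (14 + (-32)·2, 3 + (-6)·2, -9 + 9·2)
  = (14 - 64, 3 - 12, -9 + 18)
  = (-50, -9, 9)

(-50, -9, 9)


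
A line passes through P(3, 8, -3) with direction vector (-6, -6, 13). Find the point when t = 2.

P(t) = P + t·d
  = (3 + (-6)·2, 8 + (-6)·2, -3 + 13·2)
  = (3 - 12, 8 - 12, -3 + 26)
  = (-9, -4, 23)

(-9, -4, 23)


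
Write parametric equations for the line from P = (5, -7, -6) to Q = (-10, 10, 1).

Direction vector d = Q - P = (-10 - 5, 10 + 7, 1 + 6) = (-15, 17, 7)
Parametric form r = P + t·d:
x = 5 - 15t, y = -7 + 17t, z = -6 + 7t

x = 5 - 15t, y = -7 + 17t, z = -6 + 7t


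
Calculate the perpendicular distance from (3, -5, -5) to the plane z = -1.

distance = |a·x₀ + b·y₀ + c·z₀ - d| / √(a² + b² + c²)
  = |0·3 + 0·(-5) + 1·(-5) - (-1)| / √(0² + 0² + 1²)
  = |0 + 0 - 5 + 1| / √(0 + 0 + 1)
  = |-4| / √1
  = 4 / 1
  ≈ 4

4


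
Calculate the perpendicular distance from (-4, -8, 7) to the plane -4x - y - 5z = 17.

distance = |a·x₀ + b·y₀ + c·z₀ - d| / √(a² + b² + c²)
  = |(-4)·(-4) + (-1)·(-8) + (-5)·7 - 17| / √((-4)² + (-1)² + (-5)²)
  = |16 + 8 - 35 - 17| / √(16 + 1 + 25)
  = |-28| / √42
  = 28 / 6.481
  ≈ 4.32

4.32


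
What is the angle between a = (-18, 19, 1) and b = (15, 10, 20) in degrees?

a·b = (-18)·15 + 19·10 + 1·20 = -270 + 190 + 20 = -60
|a| = √((-18)² + 19² + 1²) = √686 ≈ 26.19
|b| = √(15² + 10² + 20²) = √725 ≈ 26.93
cos θ = (a·b)/(|a||b|) = -60/(26.19·26.93) ≈ -0.08508
θ = arccos(-0.08508) ≈ 94.88°

94.88°


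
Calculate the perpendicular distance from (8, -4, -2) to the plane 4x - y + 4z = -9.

distance = |a·x₀ + b·y₀ + c·z₀ - d| / √(a² + b² + c²)
  = |4·8 + (-1)·(-4) + 4·(-2) - (-9)| / √(4² + (-1)² + 4²)
  = |32 + 4 - 8 + 9| / √(16 + 1 + 16)
  = |37| / √33
  = 37 / 5.745
  ≈ 6.441

6.441


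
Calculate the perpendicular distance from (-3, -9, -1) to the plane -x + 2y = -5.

distance = |a·x₀ + b·y₀ + c·z₀ - d| / √(a² + b² + c²)
  = |(-1)·(-3) + 2·(-9) + 0·(-1) - (-5)| / √((-1)² + 2² + 0²)
  = |3 - 18 + 0 + 5| / √(1 + 4 + 0)
  = |-10| / √5
  = 10 / 2.236
  ≈ 4.472

4.472


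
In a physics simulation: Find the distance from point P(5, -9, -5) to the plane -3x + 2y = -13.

distance = |a·x₀ + b·y₀ + c·z₀ - d| / √(a² + b² + c²)
  = |(-3)·5 + 2·(-9) + 0·(-5) - (-13)| / √((-3)² + 2² + 0²)
  = |-15 - 18 + 0 + 13| / √(9 + 4 + 0)
  = |-20| / √13
  = 20 / 3.606
  ≈ 5.547

5.547


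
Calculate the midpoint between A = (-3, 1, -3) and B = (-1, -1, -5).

M = ((x₁+x₂)/2, (y₁+y₂)/2, (z₁+z₂)/2)
  = ((-3 - 1)/2, (1 - 1)/2, (-3 - 5)/2)
  = (-4/2, 0/2, -8/2)
  = (-2, 0, -4)

(-2, 0, -4)


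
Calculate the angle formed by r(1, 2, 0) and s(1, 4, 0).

r·s = 1·1 + 2·4 + 0·0 = 1 + 8 + 0 = 9
|r| = √(1² + 2² + 0²) = √5 ≈ 2.236
|s| = √(1² + 4² + 0²) = √17 ≈ 4.123
cos θ = (r·s)/(|r||s|) = 9/(2.236·4.123) ≈ 0.9762
θ = arccos(0.9762) ≈ 12.53°

12.53°


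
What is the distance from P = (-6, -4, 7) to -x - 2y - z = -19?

distance = |a·x₀ + b·y₀ + c·z₀ - d| / √(a² + b² + c²)
  = |(-1)·(-6) + (-2)·(-4) + (-1)·7 - (-19)| / √((-1)² + (-2)² + (-1)²)
  = |6 + 8 - 7 + 19| / √(1 + 4 + 1)
  = |26| / √6
  = 26 / 2.449
  ≈ 10.61

10.61


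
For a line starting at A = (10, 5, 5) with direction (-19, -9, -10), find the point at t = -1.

P(t) = A + t·d
  = (10 + (-19)·(-1), 5 + (-9)·(-1), 5 + (-10)·(-1))
  = (10 + 19, 5 + 9, 5 + 10)
  = (29, 14, 15)

(29, 14, 15)


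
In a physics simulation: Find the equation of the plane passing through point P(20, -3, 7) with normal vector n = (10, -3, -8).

The plane through P with normal n = (a, b, c) satisfies n·(r - P) = 0,
i.e. ax + by + cz = a·x₀ + b·y₀ + c·z₀.
d = 10·20 + (-3)·(-3) + (-8)·7
  = 200 + 9 - 56
  = 153
Equation: 10x - 3y - 8z = 153

10x - 3y - 8z = 153


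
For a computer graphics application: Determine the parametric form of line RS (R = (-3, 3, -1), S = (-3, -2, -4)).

Direction vector d = S - R = (-3 + 3, -2 - 3, -4 + 1) = (0, -5, -3)
Parametric form r = R + t·d:
x = -3, y = 3 - 5t, z = -1 - 3t

x = -3, y = 3 - 5t, z = -1 - 3t


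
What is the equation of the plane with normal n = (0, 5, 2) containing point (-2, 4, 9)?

The plane through P with normal n = (a, b, c) satisfies n·(r - P) = 0,
i.e. ax + by + cz = a·x₀ + b·y₀ + c·z₀.
d = 0·(-2) + 5·4 + 2·9
  = 0 + 20 + 18
  = 38
Equation: 5y + 2z = 38

5y + 2z = 38


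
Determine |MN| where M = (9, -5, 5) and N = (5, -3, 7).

d = √[(x₂-x₁)² + (y₂-y₁)² + (z₂-z₁)²]
  = √[(-4)² + 2² + 2²]
  = √[16 + 4 + 4]
  = √24
  ≈ 4.899

4.899


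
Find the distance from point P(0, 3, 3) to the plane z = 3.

distance = |a·x₀ + b·y₀ + c·z₀ - d| / √(a² + b² + c²)
  = |0·0 + 0·3 + 1·3 - 3| / √(0² + 0² + 1²)
  = |0 + 0 + 3 - 3| / √(0 + 0 + 1)
  = |0| / √1
  = 0 / 1
  ≈ 0

0


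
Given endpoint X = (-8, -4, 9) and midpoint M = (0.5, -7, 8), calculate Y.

Y = 2M - X
  = (2·0.5 - (-8), 2·(-7) - (-4), 2·8 - 9)
  = (1 + 8, -14 + 4, 16 - 9)
  = (9, -10, 7)

(9, -10, 7)


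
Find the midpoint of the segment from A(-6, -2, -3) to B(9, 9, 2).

M = ((x₁+x₂)/2, (y₁+y₂)/2, (z₁+z₂)/2)
  = ((-6 + 9)/2, (-2 + 9)/2, (-3 + 2)/2)
  = (3/2, 7/2, -1/2)
  = (1.5, 3.5, -0.5)

(1.5, 3.5, -0.5)


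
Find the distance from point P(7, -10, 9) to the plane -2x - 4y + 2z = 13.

distance = |a·x₀ + b·y₀ + c·z₀ - d| / √(a² + b² + c²)
  = |(-2)·7 + (-4)·(-10) + 2·9 - 13| / √((-2)² + (-4)² + 2²)
  = |-14 + 40 + 18 - 13| / √(4 + 16 + 4)
  = |31| / √24
  = 31 / 4.899
  ≈ 6.328

6.328


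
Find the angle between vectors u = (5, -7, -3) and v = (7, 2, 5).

u·v = 5·7 + (-7)·2 + (-3)·5 = 35 - 14 - 15 = 6
|u| = √(5² + (-7)² + (-3)²) = √83 ≈ 9.11
|v| = √(7² + 2² + 5²) = √78 ≈ 8.832
cos θ = (u·v)/(|u||v|) = 6/(9.11·8.832) ≈ 0.07457
θ = arccos(0.07457) ≈ 85.72°

85.72°


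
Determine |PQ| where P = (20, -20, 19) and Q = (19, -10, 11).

d = √[(x₂-x₁)² + (y₂-y₁)² + (z₂-z₁)²]
  = √[(-1)² + 10² + (-8)²]
  = √[1 + 100 + 64]
  = √165
  ≈ 12.85

12.85


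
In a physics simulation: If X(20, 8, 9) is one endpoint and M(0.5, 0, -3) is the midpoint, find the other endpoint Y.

Y = 2M - X
  = (2·0.5 - 20, 2·0 - 8, 2·(-3) - 9)
  = (1 - 20, 0 - 8, -6 - 9)
  = (-19, -8, -15)

(-19, -8, -15)


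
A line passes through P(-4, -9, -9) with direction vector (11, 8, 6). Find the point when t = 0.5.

P(t) = P + t·d
  = (-4 + 11·0.5, -9 + 8·0.5, -9 + 6·0.5)
  = (-4 + 5.5, -9 + 4, -9 + 3)
  = (1.5, -5, -6)

(1.5, -5, -6)


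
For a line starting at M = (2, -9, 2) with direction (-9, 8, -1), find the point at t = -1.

P(t) = M + t·d
  = (2 + (-9)·(-1), -9 + 8·(-1), 2 + (-1)·(-1))
  = (2 + 9, -9 - 8, 2 + 1)
  = (11, -17, 3)

(11, -17, 3)


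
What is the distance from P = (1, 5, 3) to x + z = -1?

distance = |a·x₀ + b·y₀ + c·z₀ - d| / √(a² + b² + c²)
  = |1·1 + 0·5 + 1·3 - (-1)| / √(1² + 0² + 1²)
  = |1 + 0 + 3 + 1| / √(1 + 0 + 1)
  = |5| / √2
  = 5 / 1.414
  ≈ 3.536

3.536


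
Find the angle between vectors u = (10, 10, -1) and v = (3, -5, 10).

u·v = 10·3 + 10·(-5) + (-1)·10 = 30 - 50 - 10 = -30
|u| = √(10² + 10² + (-1)²) = √201 ≈ 14.18
|v| = √(3² + (-5)² + 10²) = √134 ≈ 11.58
cos θ = (u·v)/(|u||v|) = -30/(14.18·11.58) ≈ -0.1828
θ = arccos(-0.1828) ≈ 100.5°

100.5°


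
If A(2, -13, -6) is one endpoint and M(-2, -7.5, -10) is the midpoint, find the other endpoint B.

B = 2M - A
  = (2·(-2) - 2, 2·(-7.5) - (-13), 2·(-10) - (-6))
  = (-4 - 2, -15 + 13, -20 + 6)
  = (-6, -2, -14)

(-6, -2, -14)


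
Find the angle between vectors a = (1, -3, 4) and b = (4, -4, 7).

a·b = 1·4 + (-3)·(-4) + 4·7 = 4 + 12 + 28 = 44
|a| = √(1² + (-3)² + 4²) = √26 ≈ 5.099
|b| = √(4² + (-4)² + 7²) = √81 ≈ 9
cos θ = (a·b)/(|a||b|) = 44/(5.099·9) ≈ 0.9588
θ = arccos(0.9588) ≈ 16.51°

16.51°


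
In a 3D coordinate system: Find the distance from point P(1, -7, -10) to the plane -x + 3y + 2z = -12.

distance = |a·x₀ + b·y₀ + c·z₀ - d| / √(a² + b² + c²)
  = |(-1)·1 + 3·(-7) + 2·(-10) - (-12)| / √((-1)² + 3² + 2²)
  = |-1 - 21 - 20 + 12| / √(1 + 9 + 4)
  = |-30| / √14
  = 30 / 3.742
  ≈ 8.018

8.018


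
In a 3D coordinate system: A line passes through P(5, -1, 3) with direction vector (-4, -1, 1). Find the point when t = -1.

P(t) = P + t·d
  = (5 + (-4)·(-1), -1 + (-1)·(-1), 3 + 1·(-1))
  = (5 + 4, -1 + 1, 3 - 1)
  = (9, 0, 2)

(9, 0, 2)


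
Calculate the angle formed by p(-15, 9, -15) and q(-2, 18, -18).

p·q = (-15)·(-2) + 9·18 + (-15)·(-18) = 30 + 162 + 270 = 462
|p| = √((-15)² + 9² + (-15)²) = √531 ≈ 23.04
|q| = √((-2)² + 18² + (-18)²) = √652 ≈ 25.53
cos θ = (p·q)/(|p||q|) = 462/(23.04·25.53) ≈ 0.7852
θ = arccos(0.7852) ≈ 38.26°

38.26°


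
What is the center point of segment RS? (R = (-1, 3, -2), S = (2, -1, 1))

M = ((x₁+x₂)/2, (y₁+y₂)/2, (z₁+z₂)/2)
  = ((-1 + 2)/2, (3 - 1)/2, (-2 + 1)/2)
  = (1/2, 2/2, -1/2)
  = (0.5, 1, -0.5)

(0.5, 1, -0.5)


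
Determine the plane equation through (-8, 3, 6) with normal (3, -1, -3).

The plane through P with normal n = (a, b, c) satisfies n·(r - P) = 0,
i.e. ax + by + cz = a·x₀ + b·y₀ + c·z₀.
d = 3·(-8) + (-1)·3 + (-3)·6
  = -24 - 3 - 18
  = -45
Equation: 3x - y - 3z = -45

3x - y - 3z = -45


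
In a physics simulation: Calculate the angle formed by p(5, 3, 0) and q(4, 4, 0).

p·q = 5·4 + 3·4 + 0·0 = 20 + 12 + 0 = 32
|p| = √(5² + 3² + 0²) = √34 ≈ 5.831
|q| = √(4² + 4² + 0²) = √32 ≈ 5.657
cos θ = (p·q)/(|p||q|) = 32/(5.831·5.657) ≈ 0.9701
θ = arccos(0.9701) ≈ 14.04°

14.04°


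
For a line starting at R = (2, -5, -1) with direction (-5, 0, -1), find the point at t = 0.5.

P(t) = R + t·d
  = (2 + (-5)·0.5, -5 + 0·0.5, -1 + (-1)·0.5)
  = (2 - 2.5, -5 + 0, -1 - 0.5)
  = (-0.5, -5, -1.5)

(-0.5, -5, -1.5)


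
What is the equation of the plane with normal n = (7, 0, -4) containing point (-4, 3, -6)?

The plane through P with normal n = (a, b, c) satisfies n·(r - P) = 0,
i.e. ax + by + cz = a·x₀ + b·y₀ + c·z₀.
d = 7·(-4) + 0·3 + (-4)·(-6)
  = -28 + 0 + 24
  = -4
Equation: 7x - 4z = -4

7x - 4z = -4


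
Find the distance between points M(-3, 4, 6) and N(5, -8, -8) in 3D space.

d = √[(x₂-x₁)² + (y₂-y₁)² + (z₂-z₁)²]
  = √[8² + (-12)² + (-14)²]
  = √[64 + 144 + 196]
  = √404
  ≈ 20.1

20.1
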